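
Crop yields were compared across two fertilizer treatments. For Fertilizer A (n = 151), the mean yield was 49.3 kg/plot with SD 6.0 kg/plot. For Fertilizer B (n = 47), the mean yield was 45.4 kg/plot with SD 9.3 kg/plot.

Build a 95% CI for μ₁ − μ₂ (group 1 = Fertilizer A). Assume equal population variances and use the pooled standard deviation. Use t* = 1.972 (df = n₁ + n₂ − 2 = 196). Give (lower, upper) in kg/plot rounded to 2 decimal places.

(1.62, 6.18)

Pooled variance s_p² = [150·6.0² + 46·9.3²] / (151+47−2) = 47.8497, so s_p = 6.9173.
SE_diff = s_p·√(1/n₁ + 1/n₂) = 6.9173·√(1/151 + 1/47) = 1.1554.
t* = 1.972; margin = 1.972 × 1.1554 = 2.2784.
Difference = 49.3 − 45.4 = 3.9000.
3.9000 ± 2.2784 → (1.62, 6.18).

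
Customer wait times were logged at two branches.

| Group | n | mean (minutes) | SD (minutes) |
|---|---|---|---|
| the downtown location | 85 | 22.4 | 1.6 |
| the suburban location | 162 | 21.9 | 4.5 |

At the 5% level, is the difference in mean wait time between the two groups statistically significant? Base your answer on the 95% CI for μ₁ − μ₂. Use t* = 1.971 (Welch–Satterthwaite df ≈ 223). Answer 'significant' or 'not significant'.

Standard errors of each mean: 1.6/√85 = 0.1735 and 4.5/√162 = 0.3536.
SE(x̄₁ − x̄₂) = √(0.1735² + 0.3536²) = 0.3939 for independent samples with unequal variances.
With t* = 1.971, the margin is 1.971 × 0.3939 = 0.7764.
x̄₁ − x̄₂ = 22.4 − 21.9 = 0.5000; the interval is 0.5000 ± 0.7764 = (-0.2764, 1.2764).
The interval (-0.2764, 1.2764) contains 0, so the difference is not significant.

not significant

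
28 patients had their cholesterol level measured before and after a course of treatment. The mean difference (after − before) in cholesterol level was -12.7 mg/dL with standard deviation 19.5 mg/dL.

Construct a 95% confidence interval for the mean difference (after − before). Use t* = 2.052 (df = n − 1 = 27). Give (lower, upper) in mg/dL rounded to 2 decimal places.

This is a matched-pairs design, so SE = s_d/√n = 19.5/√28 = 3.6852.
Margin = 2.052 × 3.6852 = 7.5620; the interval is -12.7 ± 7.5620 = (-20.26, -5.14).

(-20.26, -5.14)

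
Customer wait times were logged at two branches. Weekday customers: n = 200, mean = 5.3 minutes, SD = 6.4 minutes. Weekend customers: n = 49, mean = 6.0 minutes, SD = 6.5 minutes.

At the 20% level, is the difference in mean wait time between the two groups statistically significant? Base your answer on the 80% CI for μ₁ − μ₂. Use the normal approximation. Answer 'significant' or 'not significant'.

Standard errors of each mean: 6.4/√200 = 0.4525 and 6.5/√49 = 0.9286.
SE(x̄₁ − x̄₂) = √(0.4525² + 0.9286²) = 1.0330 for independent samples with unequal variances.
With z* = 1.282, the margin is 1.282 × 1.0330 = 1.3243.
x̄₁ − x̄₂ = 5.3 − 6.0 = -0.7000; the interval is -0.7000 ± 1.3243 = (-2.0243, 0.6243).
The interval (-2.0243, 0.6243) contains 0, so the difference is not significant.

not significant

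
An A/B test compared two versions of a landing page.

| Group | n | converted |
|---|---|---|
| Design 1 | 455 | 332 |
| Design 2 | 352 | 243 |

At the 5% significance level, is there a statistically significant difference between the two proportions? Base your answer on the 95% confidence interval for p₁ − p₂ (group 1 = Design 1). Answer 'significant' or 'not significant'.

First, p̂₁ = 332/455 = 0.7297; p̂₂ = 243/352 = 0.6903.
The two standard errors are √(0.7297×0.2703/455) = 0.02082 and √(0.6903×0.3097/352) = 0.02464.
Because the samples are independent, SE_diff = √(0.02082² + 0.02464²) = 0.03226.
Using z* = 1.960 for 95%, ME = 1.960 × 0.03226 = 0.06323.
p̂₁ − p̂₂ = 0.0394; interval 0.0394 ± 0.06323 gives (-0.02383, 0.10263).
The interval (-0.02383, 0.10263) contains 0, so the difference is not significant.

not significant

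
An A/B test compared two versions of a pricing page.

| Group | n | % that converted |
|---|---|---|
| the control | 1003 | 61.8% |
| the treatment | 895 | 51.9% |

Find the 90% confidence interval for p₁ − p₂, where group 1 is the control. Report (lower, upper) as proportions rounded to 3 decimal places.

(0.062, 0.136)

The two standard errors are √(0.6180×0.3820/1003) = 0.01534 and √(0.5190×0.4810/895) = 0.01670.
Because the samples are independent, SE_diff = √(0.01534² + 0.01670²) = 0.02268.
Using z* = 1.645 for 90%, ME = 1.645 × 0.02268 = 0.03731.
p̂₁ − p̂₂ = 0.0990; interval 0.0990 ± 0.03731 gives (0.062, 0.136).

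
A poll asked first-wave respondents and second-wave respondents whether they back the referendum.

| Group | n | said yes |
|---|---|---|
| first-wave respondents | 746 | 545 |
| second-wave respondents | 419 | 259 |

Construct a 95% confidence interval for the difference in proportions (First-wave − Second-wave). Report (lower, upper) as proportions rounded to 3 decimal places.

(0.056, 0.169)

Sample proportions: 545/746 = 0.7306, 259/419 = 0.6181.
Each SE is √(p̂(1−p̂)/n): √(0.7306·0.2694/746) = 0.01624 and √(0.6181·0.3819/419) = 0.02374.
SE(p̂₁ − p̂₂) = √(SE₁² + SE₂²) = √(0.0002637376 + 0.0005635876) = 0.02876, since the two samples are independent.
At 95% confidence z* = 1.960; margin = 1.960 × 0.02876 = 0.05637.
The difference is 0.7306 − 0.6181 = 0.1125, so the interval is 0.1125 ± 0.05637 = (0.056, 0.169).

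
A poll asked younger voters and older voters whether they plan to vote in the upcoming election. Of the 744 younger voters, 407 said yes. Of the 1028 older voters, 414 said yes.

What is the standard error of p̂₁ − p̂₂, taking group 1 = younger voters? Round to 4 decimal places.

First, p̂₁ = 407/744 = 0.5470; p̂₂ = 414/1028 = 0.4027.
The two standard errors are √(0.5470×0.4530/744) = 0.01825 and √(0.4027×0.5973/1028) = 0.01530.
Because the samples are independent, SE_diff = √(0.01825² + 0.01530²) = 0.02381.

0.0238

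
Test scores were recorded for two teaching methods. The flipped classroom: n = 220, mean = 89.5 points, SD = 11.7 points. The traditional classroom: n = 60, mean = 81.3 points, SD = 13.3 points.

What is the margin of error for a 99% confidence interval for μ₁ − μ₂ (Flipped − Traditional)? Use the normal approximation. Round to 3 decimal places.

4.867

Per-group SEs: s₁/√n₁ = 11.7/√220 = 0.7888, s₂/√n₂ = 13.3/√60 = 1.7170.
Unpooled SE of the difference: √(0.62220544 + 2.948089) = 1.8895.
Margin of error = z* · SE = 2.576 × 1.8895 = 4.8674.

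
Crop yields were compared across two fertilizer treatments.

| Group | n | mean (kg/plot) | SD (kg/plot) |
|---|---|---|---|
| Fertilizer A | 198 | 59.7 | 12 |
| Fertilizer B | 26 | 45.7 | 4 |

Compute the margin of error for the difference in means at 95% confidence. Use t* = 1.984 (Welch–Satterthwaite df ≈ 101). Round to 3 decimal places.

Per-group SEs: s₁/√n₁ = 12/√198 = 0.8528, s₂/√n₂ = 4/√26 = 0.7845.
Unpooled SE of the difference: √(0.72726784 + 0.61544025) = 1.1588.
Margin of error = t* · SE = 1.984 × 1.1588 = 2.2991.

2.299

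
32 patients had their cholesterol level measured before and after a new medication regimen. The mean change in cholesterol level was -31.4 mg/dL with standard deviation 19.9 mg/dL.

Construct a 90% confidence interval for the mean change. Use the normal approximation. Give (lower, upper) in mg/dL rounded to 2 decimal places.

(-37.19, -25.61)

Paired design: SE = s_d/√n = 19.9/√32 = 3.5179.
z* = 1.645; margin of error = 1.645 × 3.5179 = 5.7869.
-31.4 ± 5.7869 → (-37.19, -25.61).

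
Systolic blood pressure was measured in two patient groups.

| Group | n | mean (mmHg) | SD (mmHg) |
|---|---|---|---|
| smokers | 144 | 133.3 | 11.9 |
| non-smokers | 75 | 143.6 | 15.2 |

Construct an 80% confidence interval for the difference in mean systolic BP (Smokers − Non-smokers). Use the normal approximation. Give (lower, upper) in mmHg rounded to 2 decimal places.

Standard errors of each mean: 11.9/√144 = 0.9917 and 15.2/√75 = 1.7551.
SE(x̄₁ − x̄₂) = √(0.9917² + 1.7551²) = 2.0159 for independent samples with unequal variances.
With z* = 1.282, the margin is 1.282 × 2.0159 = 2.5844.
x̄₁ − x̄₂ = 133.3 − 143.6 = -10.3000; the interval is -10.3000 ± 2.5844 = (-12.88, -7.72).

(-12.88, -7.72)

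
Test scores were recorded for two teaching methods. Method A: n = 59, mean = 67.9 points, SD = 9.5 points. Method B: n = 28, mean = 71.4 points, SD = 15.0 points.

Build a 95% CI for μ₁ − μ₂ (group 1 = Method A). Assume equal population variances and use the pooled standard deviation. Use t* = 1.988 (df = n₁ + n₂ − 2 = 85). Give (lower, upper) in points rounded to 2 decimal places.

s_p = √[((n₁−1)s₁² + (n₂−1)s₂²)/(n₁+n₂−2)] = √[(58·9.5² + 27·15.0²)/85] = 11.5349.
SE = 11.5349·√(1/59 + 1/28) = 2.6471.
With t* = 1.988, margin = 1.988 × 2.6471 = 5.2624.
x̄₁ − x̄₂ = 67.9 − 71.4 = -3.5000; interval -3.5000 ± 5.2624 = (-8.76, 1.76).

(-8.76, 1.76)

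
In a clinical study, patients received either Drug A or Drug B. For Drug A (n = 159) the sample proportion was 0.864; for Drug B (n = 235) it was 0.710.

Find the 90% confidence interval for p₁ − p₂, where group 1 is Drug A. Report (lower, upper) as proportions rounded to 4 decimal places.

SE₁ = √(p̂₁(1−p̂₁)/n₁) = √(0.8640·0.1360/159) = 0.02718; SE₂ = √(0.7100·0.2900/235) = 0.02960.
Independent samples: SE of the difference = √(SE₁² + SE₂²) = √(0.0007387524 + 0.00087616) = 0.04019.
z* for 90% confidence is 1.645, so the margin of error is 1.645 × 0.04019 = 0.06611.
Point estimate p̂₁ − p̂₂ = 0.8640 − 0.7100 = 0.1540.
0.1540 ± 0.06611 → (0.0879, 0.2201).

(0.0879, 0.2201)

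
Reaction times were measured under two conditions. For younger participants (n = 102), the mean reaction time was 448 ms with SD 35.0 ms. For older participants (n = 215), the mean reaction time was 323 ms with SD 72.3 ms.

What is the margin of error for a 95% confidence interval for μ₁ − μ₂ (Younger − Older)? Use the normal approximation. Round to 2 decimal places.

11.81

SE₁ = s₁/√n₁ = 35.0/√102 = 3.4655; SE₂ = 72.3/√215 = 4.9308.
Independent samples, unequal variances: SE_diff = √(SE₁² + SE₂²) = √(12.00969025 + 24.31278864) = 6.0268.
z* = 1.960, so margin of error = 1.960 × 6.0268 = 11.8125.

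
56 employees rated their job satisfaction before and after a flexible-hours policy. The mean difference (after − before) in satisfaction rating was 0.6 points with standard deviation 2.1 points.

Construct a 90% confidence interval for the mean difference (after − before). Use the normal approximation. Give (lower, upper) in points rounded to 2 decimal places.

(0.14, 1.06)

Paired design: SE = s_d/√n = 2.1/√56 = 0.2806.
z* = 1.645; margin of error = 1.645 × 0.2806 = 0.4616.
0.6 ± 0.4616 → (0.14, 1.06).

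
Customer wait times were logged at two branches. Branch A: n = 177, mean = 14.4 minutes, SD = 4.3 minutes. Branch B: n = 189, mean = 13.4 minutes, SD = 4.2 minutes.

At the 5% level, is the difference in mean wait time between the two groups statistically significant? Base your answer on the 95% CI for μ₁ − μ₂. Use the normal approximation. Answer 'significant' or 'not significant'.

Per-group SEs: s₁/√n₁ = 4.3/√177 = 0.3232, s₂/√n₂ = 4.2/√189 = 0.3055.
Unpooled SE of the difference: √(0.10445824 + 0.09333025) = 0.4447.
Margin of error = z* · SE = 1.960 × 0.4447 = 0.8716.
x̄₁ − x̄₂ = 14.4 − 13.4 = 1.0000.
CI: 1.0000 ± 0.8716 = (0.1284, 1.8716).
The interval (0.1284, 1.8716) does not contain 0, so the difference is significant.

significant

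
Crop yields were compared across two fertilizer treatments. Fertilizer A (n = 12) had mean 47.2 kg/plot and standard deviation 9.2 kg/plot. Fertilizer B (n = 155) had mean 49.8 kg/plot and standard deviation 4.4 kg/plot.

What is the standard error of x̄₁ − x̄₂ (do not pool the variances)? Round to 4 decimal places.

2.6792

SE₁ = s₁/√n₁ = 9.2/√12 = 2.6558; SE₂ = 4.4/√155 = 0.3534.
Independent samples, unequal variances: SE_diff = √(SE₁² + SE₂²) = √(7.05327364 + 0.12489156) = 2.6792.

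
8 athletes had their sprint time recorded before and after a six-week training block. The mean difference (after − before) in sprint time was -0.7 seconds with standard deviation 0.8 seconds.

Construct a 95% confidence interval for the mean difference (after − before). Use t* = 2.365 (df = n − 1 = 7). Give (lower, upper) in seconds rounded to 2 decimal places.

(-1.37, -0.03)

This is a matched-pairs design, so SE = s_d/√n = 0.8/√8 = 0.2828.
Margin = 2.365 × 0.2828 = 0.6688; the interval is -0.7 ± 0.6688 = (-1.37, -0.03).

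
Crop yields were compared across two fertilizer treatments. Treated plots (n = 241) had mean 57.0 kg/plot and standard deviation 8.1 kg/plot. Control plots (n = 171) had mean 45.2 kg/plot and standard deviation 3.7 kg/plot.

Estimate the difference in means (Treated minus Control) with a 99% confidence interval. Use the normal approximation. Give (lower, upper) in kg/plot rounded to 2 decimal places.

SE₁ = s₁/√n₁ = 8.1/√241 = 0.5218; SE₂ = 3.7/√171 = 0.2829.
Independent samples, unequal variances: SE_diff = √(SE₁² + SE₂²) = √(0.27227524 + 0.08003241) = 0.5936.
z* = 2.576, so margin of error = 2.576 × 0.5936 = 1.5291.
Difference in means = 57.0 − 45.2 = 11.8000.
11.8000 ± 1.5291 → (10.27, 13.33).

(10.27, 13.33)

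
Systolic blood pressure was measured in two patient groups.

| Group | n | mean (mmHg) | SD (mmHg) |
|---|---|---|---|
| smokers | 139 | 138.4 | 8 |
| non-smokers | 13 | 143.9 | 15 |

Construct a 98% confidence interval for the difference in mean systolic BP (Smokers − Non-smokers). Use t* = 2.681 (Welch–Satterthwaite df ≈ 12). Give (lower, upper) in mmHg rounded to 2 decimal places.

Per-group SEs: s₁/√n₁ = 8/√139 = 0.6786, s₂/√n₂ = 15/√13 = 4.1603.
Unpooled SE of the difference: √(0.46049796 + 17.30809609) = 4.2153.
Margin of error = t* · SE = 2.681 × 4.2153 = 11.3012.
x̄₁ − x̄₂ = 138.4 − 143.9 = -5.5000.
CI: -5.5000 ± 11.3012 = (-16.80, 5.80).

(-16.80, 5.80)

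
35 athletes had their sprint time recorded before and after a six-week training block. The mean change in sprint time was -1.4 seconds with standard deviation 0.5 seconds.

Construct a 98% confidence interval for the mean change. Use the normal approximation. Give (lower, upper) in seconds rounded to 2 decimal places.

This is a matched-pairs design, so SE = s_d/√n = 0.5/√35 = 0.0845.
Margin = 2.326 × 0.0845 = 0.1965; the interval is -1.4 ± 0.1965 = (-1.60, -1.20).

(-1.60, -1.20)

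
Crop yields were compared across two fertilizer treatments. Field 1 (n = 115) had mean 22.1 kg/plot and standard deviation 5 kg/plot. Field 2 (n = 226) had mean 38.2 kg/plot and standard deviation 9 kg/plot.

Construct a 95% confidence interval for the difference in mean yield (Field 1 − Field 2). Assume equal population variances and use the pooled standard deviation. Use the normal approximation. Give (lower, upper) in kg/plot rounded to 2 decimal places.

Pooled variance s_p² = [114·5² + 225·9²] / (115+226−2) = 62.1681, so s_p = 7.8847.
SE_diff = s_p·√(1/n₁ + 1/n₂) = 7.8847·√(1/115 + 1/226) = 0.9031.
z* = 1.960; margin = 1.960 × 0.9031 = 1.7701.
Difference = 22.1 − 38.2 = -16.1000.
-16.1000 ± 1.7701 → (-17.87, -14.33).

(-17.87, -14.33)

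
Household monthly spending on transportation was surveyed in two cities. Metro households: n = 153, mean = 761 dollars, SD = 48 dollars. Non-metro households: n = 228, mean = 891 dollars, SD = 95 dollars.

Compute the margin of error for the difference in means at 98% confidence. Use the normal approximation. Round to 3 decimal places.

17.194

SE₁ = s₁/√n₁ = 48/√153 = 3.8806; SE₂ = 95/√228 = 6.2915.
Independent samples, unequal variances: SE_diff = √(SE₁² + SE₂²) = √(15.05905636 + 39.58297225) = 7.3920.
z* = 2.326, so margin of error = 2.326 × 7.3920 = 17.1938.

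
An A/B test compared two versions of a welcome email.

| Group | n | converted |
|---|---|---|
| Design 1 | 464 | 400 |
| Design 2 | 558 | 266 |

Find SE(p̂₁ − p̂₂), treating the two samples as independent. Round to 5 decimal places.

0.02652

First, p̂₁ = 400/464 = 0.8621; p̂₂ = 266/558 = 0.4767.
The two standard errors are √(0.8621×0.1379/464) = 0.01601 and √(0.4767×0.5233/558) = 0.02114.
Because the samples are independent, SE_diff = √(0.01601² + 0.02114²) = 0.02652.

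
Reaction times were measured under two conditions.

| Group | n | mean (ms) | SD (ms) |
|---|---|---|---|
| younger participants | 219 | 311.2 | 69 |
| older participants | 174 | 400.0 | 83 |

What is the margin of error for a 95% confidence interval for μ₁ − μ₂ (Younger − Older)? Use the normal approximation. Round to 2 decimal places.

15.35

SE₁ = s₁/√n₁ = 69/√219 = 4.6626; SE₂ = 83/√174 = 6.2922.
Independent samples, unequal variances: SE_diff = √(SE₁² + SE₂²) = √(21.73983876 + 39.59178084) = 7.8315.
z* = 1.960, so margin of error = 1.960 × 7.8315 = 15.3497.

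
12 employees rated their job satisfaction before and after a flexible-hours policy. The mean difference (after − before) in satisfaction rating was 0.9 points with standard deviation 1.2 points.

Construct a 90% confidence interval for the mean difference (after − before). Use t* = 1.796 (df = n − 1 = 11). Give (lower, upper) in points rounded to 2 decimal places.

This is a matched-pairs design, so SE = s_d/√n = 1.2/√12 = 0.3464.
Margin = 1.796 × 0.3464 = 0.6221; the interval is 0.9 ± 0.6221 = (0.28, 1.52).

(0.28, 1.52)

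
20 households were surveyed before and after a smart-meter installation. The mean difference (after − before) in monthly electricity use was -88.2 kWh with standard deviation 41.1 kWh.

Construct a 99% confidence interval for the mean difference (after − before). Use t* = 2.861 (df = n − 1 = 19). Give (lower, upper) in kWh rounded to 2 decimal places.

(-114.49, -61.91)

Paired design: SE = s_d/√n = 41.1/√20 = 9.1902.
t* = 2.861; margin of error = 2.861 × 9.1902 = 26.2932.
-88.2 ± 26.2932 → (-114.49, -61.91).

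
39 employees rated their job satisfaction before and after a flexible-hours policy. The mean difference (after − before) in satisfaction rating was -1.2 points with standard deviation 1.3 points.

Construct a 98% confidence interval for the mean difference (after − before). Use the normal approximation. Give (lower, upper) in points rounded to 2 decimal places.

This is a matched-pairs design, so SE = s_d/√n = 1.3/√39 = 0.2082.
Margin = 2.326 × 0.2082 = 0.4843; the interval is -1.2 ± 0.4843 = (-1.68, -0.72).

(-1.68, -0.72)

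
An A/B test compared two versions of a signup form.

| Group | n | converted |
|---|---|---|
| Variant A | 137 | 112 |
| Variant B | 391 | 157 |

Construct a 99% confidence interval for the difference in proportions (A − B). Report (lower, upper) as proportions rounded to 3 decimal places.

p̂₁ = 112/137 = 0.8175 and p̂₂ = 157/391 = 0.4015.
SE₁ = √(p̂₁(1−p̂₁)/n₁) = √(0.8175·0.1825/137) = 0.03300; SE₂ = √(0.4015·0.5985/391) = 0.02479.
Independent samples: SE of the difference = √(SE₁² + SE₂²) = √(0.001089 + 0.0006145441) = 0.04127.
z* for 99% confidence is 2.576, so the margin of error is 2.576 × 0.04127 = 0.10631.
Point estimate p̂₁ − p̂₂ = 0.8175 − 0.4015 = 0.4160.
0.4160 ± 0.10631 → (0.310, 0.522).

(0.310, 0.522)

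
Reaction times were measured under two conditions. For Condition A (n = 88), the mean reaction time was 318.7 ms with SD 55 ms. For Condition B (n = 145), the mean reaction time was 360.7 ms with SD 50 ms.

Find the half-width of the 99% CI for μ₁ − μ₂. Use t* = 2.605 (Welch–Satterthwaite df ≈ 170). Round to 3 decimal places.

18.716

SE₁ = s₁/√n₁ = 55/√88 = 5.8630; SE₂ = 50/√145 = 4.1523.
Independent samples, unequal variances: SE_diff = √(SE₁² + SE₂²) = √(34.374769 + 17.24159529) = 7.1845.
t* = 2.605, so margin of error = 2.605 × 7.1845 = 18.7156.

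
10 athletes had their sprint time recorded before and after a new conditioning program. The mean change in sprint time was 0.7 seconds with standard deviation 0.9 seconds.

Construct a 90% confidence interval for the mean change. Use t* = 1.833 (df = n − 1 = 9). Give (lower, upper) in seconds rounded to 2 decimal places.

This is a matched-pairs design, so SE = s_d/√n = 0.9/√10 = 0.2846.
Margin = 1.833 × 0.2846 = 0.5217; the interval is 0.7 ± 0.5217 = (0.18, 1.22).

(0.18, 1.22)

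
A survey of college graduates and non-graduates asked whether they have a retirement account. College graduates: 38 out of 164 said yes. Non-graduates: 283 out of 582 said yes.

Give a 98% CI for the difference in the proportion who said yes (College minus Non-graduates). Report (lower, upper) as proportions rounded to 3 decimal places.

Sample proportions: 38/164 = 0.2317, 283/582 = 0.4863.
Each SE is √(p̂(1−p̂)/n): √(0.2317·0.7683/164) = 0.03295 and √(0.4863·0.5137/582) = 0.02072.
SE(p̂₁ − p̂₂) = √(SE₁² + SE₂²) = √(0.0010857025 + 0.0004293184) = 0.03892, since the two samples are independent.
At 98% confidence z* = 2.326; margin = 2.326 × 0.03892 = 0.09053.
The difference is 0.2317 − 0.4863 = -0.2546, so the interval is -0.2546 ± 0.09053 = (-0.345, -0.164).

(-0.345, -0.164)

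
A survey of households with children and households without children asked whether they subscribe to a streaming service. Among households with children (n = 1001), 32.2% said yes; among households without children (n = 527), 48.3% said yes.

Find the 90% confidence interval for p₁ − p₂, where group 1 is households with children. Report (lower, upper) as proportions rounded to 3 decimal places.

(-0.204, -0.118)

Each SE is √(p̂(1−p̂)/n): √(0.3220·0.6780/1001) = 0.01477 and √(0.4830·0.5170/527) = 0.02177.
SE(p̂₁ − p̂₂) = √(SE₁² + SE₂²) = √(0.0002181529 + 0.0004739329) = 0.02631, since the two samples are independent.
At 90% confidence z* = 1.645; margin = 1.645 × 0.02631 = 0.04328.
The difference is 0.3220 − 0.4830 = -0.1610, so the interval is -0.1610 ± 0.04328 = (-0.204, -0.118).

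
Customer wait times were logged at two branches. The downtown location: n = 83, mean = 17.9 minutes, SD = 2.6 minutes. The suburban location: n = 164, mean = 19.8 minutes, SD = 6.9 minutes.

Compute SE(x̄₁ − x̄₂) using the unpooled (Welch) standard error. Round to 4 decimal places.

SE₁ = s₁/√n₁ = 2.6/√83 = 0.2854; SE₂ = 6.9/√164 = 0.5388.
Independent samples, unequal variances: SE_diff = √(SE₁² + SE₂²) = √(0.08145316 + 0.29030544) = 0.6097.

0.6097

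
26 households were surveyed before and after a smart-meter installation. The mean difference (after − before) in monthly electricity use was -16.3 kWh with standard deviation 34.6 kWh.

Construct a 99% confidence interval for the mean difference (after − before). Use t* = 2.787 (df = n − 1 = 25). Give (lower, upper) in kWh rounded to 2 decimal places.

Paired design: SE = s_d/√n = 34.6/√26 = 6.7856.
t* = 2.787; margin of error = 2.787 × 6.7856 = 18.9115.
-16.3 ± 18.9115 → (-35.21, 2.61).

(-35.21, 2.61)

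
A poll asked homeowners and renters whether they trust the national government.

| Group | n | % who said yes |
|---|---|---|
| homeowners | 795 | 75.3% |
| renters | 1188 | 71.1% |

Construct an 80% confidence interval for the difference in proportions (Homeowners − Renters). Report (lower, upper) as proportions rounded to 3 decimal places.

Each SE is √(p̂(1−p̂)/n): √(0.7530·0.2470/795) = 0.01530 and √(0.7110·0.2890/1188) = 0.01315.
SE(p̂₁ − p̂₂) = √(SE₁² + SE₂²) = √(0.00023409 + 0.0001729225) = 0.02017, since the two samples are independent.
At 80% confidence z* = 1.282; margin = 1.282 × 0.02017 = 0.02586.
The difference is 0.7530 − 0.7110 = 0.0420, so the interval is 0.0420 ± 0.02586 = (0.016, 0.068).

(0.016, 0.068)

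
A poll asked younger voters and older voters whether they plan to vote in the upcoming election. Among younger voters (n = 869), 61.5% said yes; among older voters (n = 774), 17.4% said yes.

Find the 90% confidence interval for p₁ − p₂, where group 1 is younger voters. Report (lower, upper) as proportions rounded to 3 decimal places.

(0.406, 0.476)

The two standard errors are √(0.6150×0.3850/869) = 0.01651 and √(0.1740×0.8260/774) = 0.01363.
Because the samples are independent, SE_diff = √(0.01651² + 0.01363²) = 0.02141.
Using z* = 1.645 for 90%, ME = 1.645 × 0.02141 = 0.03522.
p̂₁ − p̂₂ = 0.4410; interval 0.4410 ± 0.03522 gives (0.406, 0.476).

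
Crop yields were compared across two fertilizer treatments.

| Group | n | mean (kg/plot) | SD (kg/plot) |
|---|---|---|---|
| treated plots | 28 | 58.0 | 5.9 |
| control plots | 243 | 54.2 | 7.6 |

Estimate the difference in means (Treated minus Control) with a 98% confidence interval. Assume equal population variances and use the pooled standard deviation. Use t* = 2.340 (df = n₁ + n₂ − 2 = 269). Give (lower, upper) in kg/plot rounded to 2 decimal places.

(0.32, 7.28)

s_p = √[((n₁−1)s₁² + (n₂−1)s₂²)/(n₁+n₂−2)] = √[(27·5.9² + 242·7.6²)/269] = 7.4469.
SE = 7.4469·√(1/28 + 1/243) = 1.4862.
With t* = 2.340, margin = 2.340 × 1.4862 = 3.4777.
x̄₁ − x̄₂ = 58.0 − 54.2 = 3.8000; interval 3.8000 ± 3.4777 = (0.32, 7.28).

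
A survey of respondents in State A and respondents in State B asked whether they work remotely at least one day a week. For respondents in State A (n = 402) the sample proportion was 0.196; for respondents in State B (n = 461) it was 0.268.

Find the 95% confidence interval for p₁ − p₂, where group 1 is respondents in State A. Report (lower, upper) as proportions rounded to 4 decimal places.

The two standard errors are √(0.1960×0.8040/402) = 0.01980 and √(0.2680×0.7320/461) = 0.02063.
Because the samples are independent, SE_diff = √(0.01980² + 0.02063²) = 0.02859.
Using z* = 1.960 for 95%, ME = 1.960 × 0.02859 = 0.05604.
p̂₁ − p̂₂ = -0.0720; interval -0.0720 ± 0.05604 gives (-0.1280, -0.0160).

(-0.1280, -0.0160)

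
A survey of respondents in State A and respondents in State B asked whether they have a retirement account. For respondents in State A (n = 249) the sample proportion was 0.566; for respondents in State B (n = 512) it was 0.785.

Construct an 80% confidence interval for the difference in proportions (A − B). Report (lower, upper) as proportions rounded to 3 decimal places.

The two standard errors are √(0.5660×0.4340/249) = 0.03141 and √(0.7850×0.2150/512) = 0.01816.
Because the samples are independent, SE_diff = √(0.03141² + 0.01816²) = 0.03628.
Using z* = 1.282 for 80%, ME = 1.282 × 0.03628 = 0.04651.
p̂₁ − p̂₂ = -0.2190; interval -0.2190 ± 0.04651 gives (-0.266, -0.172).

(-0.266, -0.172)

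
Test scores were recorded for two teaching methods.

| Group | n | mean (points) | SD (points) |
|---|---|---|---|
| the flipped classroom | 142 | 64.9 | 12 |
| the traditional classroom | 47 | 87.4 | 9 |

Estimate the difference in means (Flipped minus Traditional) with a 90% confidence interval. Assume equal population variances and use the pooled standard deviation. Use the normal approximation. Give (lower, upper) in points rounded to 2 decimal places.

s_p = √[((n₁−1)s₁² + (n₂−1)s₂²)/(n₁+n₂−2)] = √[(141·12² + 46·9²)/187] = 11.3359.
SE = 11.3359·√(1/142 + 1/47) = 1.9076.
With z* = 1.645, margin = 1.645 × 1.9076 = 3.1380.
x̄₁ − x̄₂ = 64.9 − 87.4 = -22.5000; interval -22.5000 ± 3.1380 = (-25.64, -19.36).

(-25.64, -19.36)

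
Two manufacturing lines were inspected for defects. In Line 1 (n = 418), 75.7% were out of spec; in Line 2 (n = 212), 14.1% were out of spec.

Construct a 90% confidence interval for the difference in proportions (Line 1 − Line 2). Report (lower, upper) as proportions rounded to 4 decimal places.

SE₁ = √(p̂₁(1−p̂₁)/n₁) = √(0.7570·0.2430/418) = 0.02098; SE₂ = √(0.1410·0.8590/212) = 0.02390.
Independent samples: SE of the difference = √(SE₁² + SE₂²) = √(0.0004401604 + 0.00057121) = 0.03180.
z* for 90% confidence is 1.645, so the margin of error is 1.645 × 0.03180 = 0.05231.
Point estimate p̂₁ − p̂₂ = 0.7570 − 0.1410 = 0.6160.
0.6160 ± 0.05231 → (0.5637, 0.6683).

(0.5637, 0.6683)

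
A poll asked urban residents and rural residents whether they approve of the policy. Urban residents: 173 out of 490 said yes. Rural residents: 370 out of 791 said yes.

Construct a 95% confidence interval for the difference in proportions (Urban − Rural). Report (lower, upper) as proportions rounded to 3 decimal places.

(-0.169, -0.060)

First, p̂₁ = 173/490 = 0.3531; p̂₂ = 370/791 = 0.4678.
The two standard errors are √(0.3531×0.6469/490) = 0.02159 and √(0.4678×0.5322/791) = 0.01774.
Because the samples are independent, SE_diff = √(0.02159² + 0.01774²) = 0.02794.
Using z* = 1.960 for 95%, ME = 1.960 × 0.02794 = 0.05476.
p̂₁ − p̂₂ = -0.1147; interval -0.1147 ± 0.05476 gives (-0.169, -0.060).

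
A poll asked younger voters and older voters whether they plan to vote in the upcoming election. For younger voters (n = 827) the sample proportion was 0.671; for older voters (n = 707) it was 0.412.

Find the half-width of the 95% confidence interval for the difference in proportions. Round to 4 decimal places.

0.0484

Each SE is √(p̂(1−p̂)/n): √(0.6710·0.3290/827) = 0.01634 and √(0.4120·0.5880/707) = 0.01851.
SE(p̂₁ − p̂₂) = √(SE₁² + SE₂²) = √(0.0002669956 + 0.0003426201) = 0.02469, since the two samples are independent.
At 95% confidence z* = 1.960; margin = 1.960 × 0.02469 = 0.04839.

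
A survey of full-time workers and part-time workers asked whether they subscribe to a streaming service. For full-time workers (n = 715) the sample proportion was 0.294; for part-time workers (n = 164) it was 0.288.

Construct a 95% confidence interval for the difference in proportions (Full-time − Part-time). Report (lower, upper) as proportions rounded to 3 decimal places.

Each SE is √(p̂(1−p̂)/n): √(0.2940·0.7060/715) = 0.01704 and √(0.2880·0.7120/164) = 0.03536.
SE(p̂₁ − p̂₂) = √(SE₁² + SE₂²) = √(0.0002903616 + 0.0012503296) = 0.03925, since the two samples are independent.
At 95% confidence z* = 1.960; margin = 1.960 × 0.03925 = 0.07693.
The difference is 0.2940 − 0.2880 = 0.0060, so the interval is 0.0060 ± 0.07693 = (-0.071, 0.083).

(-0.071, 0.083)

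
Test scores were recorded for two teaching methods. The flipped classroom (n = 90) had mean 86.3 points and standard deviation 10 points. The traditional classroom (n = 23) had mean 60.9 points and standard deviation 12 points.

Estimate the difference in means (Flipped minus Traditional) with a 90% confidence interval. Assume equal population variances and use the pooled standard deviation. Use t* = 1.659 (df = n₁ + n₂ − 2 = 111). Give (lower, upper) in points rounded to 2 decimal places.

s_p = √[((n₁−1)s₁² + (n₂−1)s₂²)/(n₁+n₂−2)] = √[(89·10² + 22·12²)/111] = 10.4269.
SE = 10.4269·√(1/90 + 1/23) = 2.4362.
With t* = 1.659, margin = 1.659 × 2.4362 = 4.0417.
x̄₁ − x̄₂ = 86.3 − 60.9 = 25.4000; interval 25.4000 ± 4.0417 = (21.36, 29.44).

(21.36, 29.44)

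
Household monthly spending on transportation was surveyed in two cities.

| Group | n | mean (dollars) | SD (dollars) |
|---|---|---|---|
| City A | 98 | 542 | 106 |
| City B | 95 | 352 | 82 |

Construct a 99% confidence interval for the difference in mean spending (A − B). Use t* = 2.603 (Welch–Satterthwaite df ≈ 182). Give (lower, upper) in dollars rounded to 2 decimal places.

Standard errors of each mean: 106/√98 = 10.7076 and 82/√95 = 8.4130.
SE(x̄₁ − x̄₂) = √(10.7076² + 8.4130²) = 13.6173 for independent samples with unequal variances.
With t* = 2.603, the margin is 2.603 × 13.6173 = 35.4458.
x̄₁ − x̄₂ = 542 − 352 = 190.0000; the interval is 190.0000 ± 35.4458 = (154.55, 225.45).

(154.55, 225.45)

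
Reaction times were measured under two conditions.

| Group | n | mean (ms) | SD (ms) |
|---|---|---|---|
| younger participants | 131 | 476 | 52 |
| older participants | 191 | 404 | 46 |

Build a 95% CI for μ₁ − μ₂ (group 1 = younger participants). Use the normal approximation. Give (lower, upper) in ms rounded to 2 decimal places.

Per-group SEs: s₁/√n₁ = 52/√131 = 4.5433, s₂/√n₂ = 46/√191 = 3.3284.
Unpooled SE of the difference: √(20.64157489 + 11.07824656) = 5.6320.
Margin of error = z* · SE = 1.960 × 5.6320 = 11.0387.
x̄₁ − x̄₂ = 476 − 404 = 72.0000.
CI: 72.0000 ± 11.0387 = (60.96, 83.04).

(60.96, 83.04)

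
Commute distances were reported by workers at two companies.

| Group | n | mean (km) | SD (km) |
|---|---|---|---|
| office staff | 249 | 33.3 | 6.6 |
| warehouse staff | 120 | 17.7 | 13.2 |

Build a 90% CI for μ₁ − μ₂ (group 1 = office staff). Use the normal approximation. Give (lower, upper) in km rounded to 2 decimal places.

Per-group SEs: s₁/√n₁ = 6.6/√249 = 0.4183, s₂/√n₂ = 13.2/√120 = 1.2050.
Unpooled SE of the difference: √(0.17497489 + 1.452025) = 1.2755.
Margin of error = z* · SE = 1.645 × 1.2755 = 2.0982.
x̄₁ − x̄₂ = 33.3 − 17.7 = 15.6000.
CI: 15.6000 ± 2.0982 = (13.50, 17.70).

(13.50, 17.70)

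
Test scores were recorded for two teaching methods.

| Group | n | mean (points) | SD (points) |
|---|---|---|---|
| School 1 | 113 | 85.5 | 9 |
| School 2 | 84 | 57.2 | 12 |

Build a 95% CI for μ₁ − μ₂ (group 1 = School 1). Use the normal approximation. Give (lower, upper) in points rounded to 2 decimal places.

Per-group SEs: s₁/√n₁ = 9/√113 = 0.8466, s₂/√n₂ = 12/√84 = 1.3093.
Unpooled SE of the difference: √(0.71673156 + 1.71426649) = 1.5592.
Margin of error = z* · SE = 1.960 × 1.5592 = 3.0560.
x̄₁ − x̄₂ = 85.5 − 57.2 = 28.3000.
CI: 28.3000 ± 3.0560 = (25.24, 31.36).

(25.24, 31.36)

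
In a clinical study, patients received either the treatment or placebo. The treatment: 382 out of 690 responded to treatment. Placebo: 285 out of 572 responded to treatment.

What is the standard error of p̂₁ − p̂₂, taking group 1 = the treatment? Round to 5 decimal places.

p̂₁ = 382/690 = 0.5536 and p̂₂ = 285/572 = 0.4983.
SE₁ = √(p̂₁(1−p̂₁)/n₁) = √(0.5536·0.4464/690) = 0.01892; SE₂ = √(0.4983·0.5017/572) = 0.02091.
Independent samples: SE of the difference = √(SE₁² + SE₂²) = √(0.0003579664 + 0.0004372281) = 0.02820.

0.02820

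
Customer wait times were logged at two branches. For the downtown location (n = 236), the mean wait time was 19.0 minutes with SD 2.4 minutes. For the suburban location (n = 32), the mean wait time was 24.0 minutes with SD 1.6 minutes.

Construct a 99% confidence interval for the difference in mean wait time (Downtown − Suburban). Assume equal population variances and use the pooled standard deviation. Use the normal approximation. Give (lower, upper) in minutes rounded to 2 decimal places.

s_p = √[((n₁−1)s₁² + (n₂−1)s₂²)/(n₁+n₂−2)] = √[(235·2.4² + 31·1.6²)/266] = 2.3210.
SE = 2.3210·√(1/236 + 1/32) = 0.4372.
With z* = 2.576, margin = 2.576 × 0.4372 = 1.1262.
x̄₁ − x̄₂ = 19.0 − 24.0 = -5.0000; interval -5.0000 ± 1.1262 = (-6.13, -3.87).

(-6.13, -3.87)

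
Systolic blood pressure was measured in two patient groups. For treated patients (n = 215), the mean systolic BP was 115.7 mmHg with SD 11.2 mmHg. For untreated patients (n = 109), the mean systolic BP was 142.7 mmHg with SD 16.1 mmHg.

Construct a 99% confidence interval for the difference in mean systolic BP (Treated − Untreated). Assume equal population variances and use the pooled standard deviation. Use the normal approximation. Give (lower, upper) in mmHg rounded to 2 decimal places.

Pooled variance s_p² = [214·11.2² + 108·16.1²] / (215+109−2) = 170.3070, so s_p = 13.0502.
SE_diff = s_p·√(1/n₁ + 1/n₂) = 13.0502·√(1/215 + 1/109) = 1.5345.
z* = 2.576; margin = 2.576 × 1.5345 = 3.9529.
Difference = 115.7 − 142.7 = -27.0000.
-27.0000 ± 3.9529 → (-30.95, -23.05).

(-30.95, -23.05)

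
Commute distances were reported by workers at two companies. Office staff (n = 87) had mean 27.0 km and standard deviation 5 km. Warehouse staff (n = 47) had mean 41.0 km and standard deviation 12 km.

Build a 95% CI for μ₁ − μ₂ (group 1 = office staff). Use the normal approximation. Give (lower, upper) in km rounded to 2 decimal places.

(-17.59, -10.41)

Standard errors of each mean: 5/√87 = 0.5361 and 12/√47 = 1.7504.
SE(x̄₁ − x̄₂) = √(0.5361² + 1.7504²) = 1.8307 for independent samples with unequal variances.
With z* = 1.960, the margin is 1.960 × 1.8307 = 3.5882.
x̄₁ − x̄₂ = 27.0 − 41.0 = -14.0000; the interval is -14.0000 ± 3.5882 = (-17.59, -10.41).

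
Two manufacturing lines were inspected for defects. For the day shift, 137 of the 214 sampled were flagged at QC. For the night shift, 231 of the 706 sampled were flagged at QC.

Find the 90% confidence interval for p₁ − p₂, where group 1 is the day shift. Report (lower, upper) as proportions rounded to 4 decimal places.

Sample proportions: 137/214 = 0.6402, 231/706 = 0.3272.
Each SE is √(p̂(1−p̂)/n): √(0.6402·0.3598/214) = 0.03281 and √(0.3272·0.6728/706) = 0.01766.
SE(p̂₁ − p̂₂) = √(SE₁² + SE₂²) = √(0.0010764961 + 0.0003118756) = 0.03726, since the two samples are independent.
At 90% confidence z* = 1.645; margin = 1.645 × 0.03726 = 0.06129.
The difference is 0.6402 − 0.3272 = 0.3130, so the interval is 0.3130 ± 0.06129 = (0.2517, 0.3743).

(0.2517, 0.3743)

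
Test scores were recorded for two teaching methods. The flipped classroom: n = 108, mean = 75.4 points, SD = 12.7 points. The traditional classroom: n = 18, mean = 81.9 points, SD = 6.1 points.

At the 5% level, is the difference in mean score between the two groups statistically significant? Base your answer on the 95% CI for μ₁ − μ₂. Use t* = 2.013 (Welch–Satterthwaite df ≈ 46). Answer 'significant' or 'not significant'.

significant

SE₁ = s₁/√n₁ = 12.7/√108 = 1.2221; SE₂ = 6.1/√18 = 1.4378.
Independent samples, unequal variances: SE_diff = √(SE₁² + SE₂²) = √(1.49352841 + 2.06726884) = 1.8870.
t* = 2.013, so margin of error = 2.013 × 1.8870 = 3.7985.
Difference in means = 75.4 − 81.9 = -6.5000.
-6.5000 ± 3.7985 → (-10.2985, -2.7015).
The interval (-10.2985, -2.7015) does not contain 0, so the difference is significant.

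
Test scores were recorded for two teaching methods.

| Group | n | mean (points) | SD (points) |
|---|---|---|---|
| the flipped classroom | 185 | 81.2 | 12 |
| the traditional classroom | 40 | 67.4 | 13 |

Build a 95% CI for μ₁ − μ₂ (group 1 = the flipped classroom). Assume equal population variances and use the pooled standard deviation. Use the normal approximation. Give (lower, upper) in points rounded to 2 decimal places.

s_p = √[((n₁−1)s₁² + (n₂−1)s₂²)/(n₁+n₂−2)] = √[(184·12² + 39·13²)/223] = 12.1808.
SE = 12.1808·√(1/185 + 1/40) = 2.1240.
With z* = 1.960, margin = 1.960 × 2.1240 = 4.1630.
x̄₁ − x̄₂ = 81.2 − 67.4 = 13.8000; interval 13.8000 ± 4.1630 = (9.64, 17.96).

(9.64, 17.96)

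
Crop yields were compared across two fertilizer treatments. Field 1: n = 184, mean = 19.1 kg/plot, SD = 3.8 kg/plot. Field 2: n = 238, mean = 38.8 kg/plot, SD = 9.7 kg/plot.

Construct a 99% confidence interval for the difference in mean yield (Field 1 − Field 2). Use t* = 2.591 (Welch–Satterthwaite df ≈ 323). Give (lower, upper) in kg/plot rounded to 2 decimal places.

(-21.48, -17.92)

Per-group SEs: s₁/√n₁ = 3.8/√184 = 0.2801, s₂/√n₂ = 9.7/√238 = 0.6288.
Unpooled SE of the difference: √(0.07845601 + 0.39538944) = 0.6884.
Margin of error = t* · SE = 2.591 × 0.6884 = 1.7836.
x̄₁ − x̄₂ = 19.1 − 38.8 = -19.7000.
CI: -19.7000 ± 1.7836 = (-21.48, -17.92).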